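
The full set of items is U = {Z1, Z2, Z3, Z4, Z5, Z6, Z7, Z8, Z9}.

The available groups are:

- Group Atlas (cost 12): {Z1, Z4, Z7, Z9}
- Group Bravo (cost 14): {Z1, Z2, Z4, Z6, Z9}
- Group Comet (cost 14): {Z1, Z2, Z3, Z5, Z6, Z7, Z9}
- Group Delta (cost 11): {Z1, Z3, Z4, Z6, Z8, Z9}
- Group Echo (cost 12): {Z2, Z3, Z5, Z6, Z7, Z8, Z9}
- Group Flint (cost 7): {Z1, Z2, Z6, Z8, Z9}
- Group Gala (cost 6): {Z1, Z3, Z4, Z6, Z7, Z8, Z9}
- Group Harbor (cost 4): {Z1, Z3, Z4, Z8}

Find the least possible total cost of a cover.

Echo, Harbor together cover every item (Echo ∪ Harbor = {Z1, Z2, Z3, Z4, Z5, Z6, Z7, Z8, Z9}); total cost 12 + 4 = 16.
The greedy pick Gala, Echo costs 18; no covering selection beats 16.

16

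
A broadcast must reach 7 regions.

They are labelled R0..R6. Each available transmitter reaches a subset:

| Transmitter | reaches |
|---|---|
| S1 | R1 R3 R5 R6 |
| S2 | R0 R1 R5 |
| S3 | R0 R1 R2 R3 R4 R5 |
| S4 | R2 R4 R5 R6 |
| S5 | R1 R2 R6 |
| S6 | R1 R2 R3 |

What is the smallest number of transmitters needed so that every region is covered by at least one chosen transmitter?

S3 and S4 together: S3 ∪ S4 = {R0, R1, R2, R3, R4, R5, R6} — every region is covered.
No single transmitter has all 7 regions (the largest, S3, has 6), so 2 is optimal.

2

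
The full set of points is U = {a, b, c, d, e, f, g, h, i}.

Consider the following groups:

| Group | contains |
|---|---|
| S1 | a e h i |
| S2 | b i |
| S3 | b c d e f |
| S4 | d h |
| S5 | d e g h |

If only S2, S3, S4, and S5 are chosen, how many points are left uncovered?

Union of S2, S3, S4, S5 = {b, c, d, e, f, g, h, i}.
Not covered: a — 1 point.

1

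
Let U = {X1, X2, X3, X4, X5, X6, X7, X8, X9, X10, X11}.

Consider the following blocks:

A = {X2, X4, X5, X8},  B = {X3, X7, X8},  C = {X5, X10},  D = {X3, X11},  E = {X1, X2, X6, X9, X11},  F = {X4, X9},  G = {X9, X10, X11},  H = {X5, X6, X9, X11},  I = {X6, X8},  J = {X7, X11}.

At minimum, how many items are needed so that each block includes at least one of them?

4

T = {X4, X8, X10, X11} meets every block (each contains at least one member of T), and |T| = 4.
The blocks C, D, F, I are pairwise disjoint, so any hitting set needs a separate item for each — at least 4. Hence 4 is optimal.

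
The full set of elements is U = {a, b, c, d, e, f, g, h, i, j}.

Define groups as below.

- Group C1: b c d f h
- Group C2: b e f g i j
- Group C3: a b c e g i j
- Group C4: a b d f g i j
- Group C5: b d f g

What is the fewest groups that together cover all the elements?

2

C1 and C3 cover everything between them: the union {a, b, c, d, e, f, g, h, i, j} is all of U.
No single group has all 10 elements (the largest, C3, has 7), so 2 is optimal.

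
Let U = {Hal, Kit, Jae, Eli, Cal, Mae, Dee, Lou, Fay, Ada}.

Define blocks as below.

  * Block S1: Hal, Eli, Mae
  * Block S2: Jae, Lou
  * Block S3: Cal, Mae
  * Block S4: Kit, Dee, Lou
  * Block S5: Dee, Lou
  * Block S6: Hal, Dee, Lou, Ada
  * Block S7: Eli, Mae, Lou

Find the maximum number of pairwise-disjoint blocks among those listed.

S1, S2 are pairwise disjoint (S1={Hal,Eli,Mae}; S2={Jae,Lou}).
Every remaining block overlaps one of these, and no 3 of the listed blocks are pairwise disjoint, so 2 is the maximum.

2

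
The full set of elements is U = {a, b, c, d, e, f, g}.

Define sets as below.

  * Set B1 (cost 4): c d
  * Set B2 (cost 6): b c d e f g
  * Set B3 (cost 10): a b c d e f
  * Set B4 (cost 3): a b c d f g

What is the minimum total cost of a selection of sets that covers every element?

B2, B4 together cover every element (B2 ∪ B4 = {a, b, c, d, e, f, g}); total cost 6 + 3 = 9.
No covering selection has total cost below 9.

9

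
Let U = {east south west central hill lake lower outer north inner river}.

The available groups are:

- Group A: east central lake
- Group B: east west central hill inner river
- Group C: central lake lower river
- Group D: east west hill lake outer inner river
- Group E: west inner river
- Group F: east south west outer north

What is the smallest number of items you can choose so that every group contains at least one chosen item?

2

H = {west, central} meets every group (each contains at least one member of H), and |H| = 2.
The groups C, F are pairwise disjoint, so any hitting set needs a separate item for each — at least 2. Hence 2 is optimal.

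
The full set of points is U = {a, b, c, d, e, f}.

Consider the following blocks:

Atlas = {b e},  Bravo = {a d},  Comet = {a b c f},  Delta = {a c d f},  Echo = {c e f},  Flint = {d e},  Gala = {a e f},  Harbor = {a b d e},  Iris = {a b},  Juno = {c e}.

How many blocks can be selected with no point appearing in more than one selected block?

Bravo, Echo are pairwise disjoint (Bravo={a,d}; Echo={c,e,f}).
Every remaining block overlaps one of these, and no 3 of the listed blocks are pairwise disjoint, so 2 is the maximum.

2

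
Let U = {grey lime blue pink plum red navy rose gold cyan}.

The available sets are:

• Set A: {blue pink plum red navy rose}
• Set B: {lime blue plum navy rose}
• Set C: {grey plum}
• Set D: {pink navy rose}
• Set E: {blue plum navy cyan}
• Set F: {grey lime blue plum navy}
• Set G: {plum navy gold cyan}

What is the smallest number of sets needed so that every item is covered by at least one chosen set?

3

A, F, and G cover everything between them: the union {grey, lime, blue, pink, plum, red, navy, rose, gold, cyan} is all of U.
Only A contains red, so A is forced; the remaining 4 items need at least 2 more sets (each remaining set adds at most 2) — so at least 3 sets are needed, and 3 is optimal.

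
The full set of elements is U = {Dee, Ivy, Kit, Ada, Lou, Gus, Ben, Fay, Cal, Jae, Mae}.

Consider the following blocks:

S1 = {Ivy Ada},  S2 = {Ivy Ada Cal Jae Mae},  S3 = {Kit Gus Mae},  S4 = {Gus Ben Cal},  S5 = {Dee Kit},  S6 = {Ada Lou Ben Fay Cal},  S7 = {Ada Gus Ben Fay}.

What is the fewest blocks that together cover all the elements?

4

S2 and S3 and S5 and S6 together: S2 ∪ S3 ∪ S5 ∪ S6 = {Dee, Ivy, Kit, Ada, Lou, Gus, Ben, Fay, Cal, Jae, Mae} — every element is covered.
No 3 of the 7 blocks cover everything (all 35 combinations miss at least one element), so 4 is optimal.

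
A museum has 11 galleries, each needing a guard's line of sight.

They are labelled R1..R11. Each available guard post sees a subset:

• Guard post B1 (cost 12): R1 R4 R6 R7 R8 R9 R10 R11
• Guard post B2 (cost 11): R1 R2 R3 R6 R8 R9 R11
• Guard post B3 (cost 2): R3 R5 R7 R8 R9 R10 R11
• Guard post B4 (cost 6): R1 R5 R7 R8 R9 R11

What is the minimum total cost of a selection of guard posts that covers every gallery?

25

B1, B2, B3 together cover every gallery (B1 ∪ B2 ∪ B3 = {R1, R2, R3, R4, R5, R6, R7, R8, R9, R10, R11}); total cost 12 + 11 + 2 = 25.
No covering selection has total cost below 25.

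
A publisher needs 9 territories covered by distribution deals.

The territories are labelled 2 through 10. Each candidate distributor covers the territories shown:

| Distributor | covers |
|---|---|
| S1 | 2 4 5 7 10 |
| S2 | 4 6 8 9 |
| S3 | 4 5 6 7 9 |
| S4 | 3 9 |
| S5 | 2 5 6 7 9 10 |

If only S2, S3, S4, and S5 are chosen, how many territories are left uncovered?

Union of S2, S3, S4, S5 = {2, 3, 4, 5, 6, 7, 8, 9, 10} — that's every territory, so 0 are uncovered.

0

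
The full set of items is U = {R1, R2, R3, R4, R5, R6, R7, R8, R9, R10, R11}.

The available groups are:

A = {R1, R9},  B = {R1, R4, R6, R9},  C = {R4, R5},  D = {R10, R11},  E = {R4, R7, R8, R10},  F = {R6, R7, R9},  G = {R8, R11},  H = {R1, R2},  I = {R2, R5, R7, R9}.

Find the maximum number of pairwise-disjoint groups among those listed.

C, F, G, H are pairwise disjoint (C={R4,R5}; F={R6,R7,R9}; G={R8,R11}; H={R1,R2}).
Every remaining group overlaps one of these, and no 5 of the listed groups are pairwise disjoint, so 4 is the maximum.

4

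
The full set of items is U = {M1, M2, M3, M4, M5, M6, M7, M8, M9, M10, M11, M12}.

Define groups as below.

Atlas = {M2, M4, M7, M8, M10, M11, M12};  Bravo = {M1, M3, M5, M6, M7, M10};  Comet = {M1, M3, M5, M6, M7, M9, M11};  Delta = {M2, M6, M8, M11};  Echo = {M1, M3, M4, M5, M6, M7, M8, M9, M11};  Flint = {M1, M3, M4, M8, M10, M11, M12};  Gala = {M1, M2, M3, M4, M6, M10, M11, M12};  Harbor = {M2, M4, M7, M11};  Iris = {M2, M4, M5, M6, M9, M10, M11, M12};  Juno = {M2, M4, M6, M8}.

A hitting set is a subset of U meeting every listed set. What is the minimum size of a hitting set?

H = {M4, M6} meets every group (each contains at least one member of H), and |H| = 2.
No single item lies in every group, so at least 2 are needed and 2 is optimal.

2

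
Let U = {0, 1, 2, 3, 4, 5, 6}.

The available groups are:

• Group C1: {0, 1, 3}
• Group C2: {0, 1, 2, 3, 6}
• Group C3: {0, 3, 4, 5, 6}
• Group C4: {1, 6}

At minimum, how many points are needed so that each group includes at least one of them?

The 2 points {1, 4} hit every group.
No single point lies in every group, so at least 2 are needed and 2 is optimal.

2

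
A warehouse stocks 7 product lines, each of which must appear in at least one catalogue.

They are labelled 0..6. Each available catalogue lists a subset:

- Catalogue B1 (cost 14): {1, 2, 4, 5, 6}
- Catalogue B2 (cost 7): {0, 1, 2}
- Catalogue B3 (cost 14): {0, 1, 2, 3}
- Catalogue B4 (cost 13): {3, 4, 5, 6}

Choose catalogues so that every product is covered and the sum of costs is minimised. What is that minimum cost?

20

B2, B4 together cover every product (B2 ∪ B4 = {0, 1, 2, 3, 4, 5, 6}); total cost 7 + 13 = 20.
No covering selection has total cost below 20.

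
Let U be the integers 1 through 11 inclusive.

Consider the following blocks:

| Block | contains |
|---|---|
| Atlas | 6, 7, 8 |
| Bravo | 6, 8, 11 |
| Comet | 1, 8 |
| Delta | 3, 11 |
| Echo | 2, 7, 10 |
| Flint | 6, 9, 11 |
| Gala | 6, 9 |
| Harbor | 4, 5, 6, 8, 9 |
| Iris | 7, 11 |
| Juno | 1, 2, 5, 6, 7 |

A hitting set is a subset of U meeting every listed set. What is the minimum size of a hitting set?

4

The 4 points {1, 3, 6, 7} hit every block.
The blocks Comet, Delta, Echo, Gala are pairwise disjoint, so any hitting set needs a separate point for each — at least 4. Hence 4 is optimal.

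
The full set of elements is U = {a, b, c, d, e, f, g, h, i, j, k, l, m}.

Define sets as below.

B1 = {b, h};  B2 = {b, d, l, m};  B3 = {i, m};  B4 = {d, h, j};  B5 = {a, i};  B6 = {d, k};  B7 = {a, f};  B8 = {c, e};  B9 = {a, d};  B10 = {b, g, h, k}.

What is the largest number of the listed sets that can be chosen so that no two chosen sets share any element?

5

B1, B3, B6, B7, B8 are pairwise disjoint (B1={b,h}; B3={i,m}; B6={d,k}; B7={a,f}; B8={c,e}).
Every remaining set overlaps one of these, and no 6 of the listed sets are pairwise disjoint, so 5 is the maximum.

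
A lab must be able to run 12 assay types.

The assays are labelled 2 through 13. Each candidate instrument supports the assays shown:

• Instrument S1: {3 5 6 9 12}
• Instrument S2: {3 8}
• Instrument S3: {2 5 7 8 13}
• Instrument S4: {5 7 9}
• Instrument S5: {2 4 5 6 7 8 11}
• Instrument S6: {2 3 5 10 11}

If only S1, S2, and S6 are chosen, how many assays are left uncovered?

Union of S1, S2, S6 = {2, 3, 5, 6, 8, 9, 10, 11, 12}.
Not covered: 4, 7, 13 — 3 assays.

3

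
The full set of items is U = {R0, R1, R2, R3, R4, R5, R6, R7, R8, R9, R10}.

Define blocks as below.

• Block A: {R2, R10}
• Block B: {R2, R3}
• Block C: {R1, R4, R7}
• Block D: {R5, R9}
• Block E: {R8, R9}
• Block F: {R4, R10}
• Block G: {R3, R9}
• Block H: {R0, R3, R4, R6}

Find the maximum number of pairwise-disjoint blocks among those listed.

B, D, F are pairwise disjoint (B={R2,R3}; D={R5,R9}; F={R4,R10}).
Every remaining block overlaps one of these, and no 4 of the listed blocks are pairwise disjoint, so 3 is the maximum.

3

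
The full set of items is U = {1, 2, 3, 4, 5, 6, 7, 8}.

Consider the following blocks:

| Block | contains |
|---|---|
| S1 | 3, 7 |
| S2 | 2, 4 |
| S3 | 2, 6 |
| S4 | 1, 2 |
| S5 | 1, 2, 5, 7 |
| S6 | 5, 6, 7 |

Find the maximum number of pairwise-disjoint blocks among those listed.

2

S1, S4 are pairwise disjoint (S1={3,7}; S4={1,2}).
Every remaining block overlaps one of these, and no 3 of the listed blocks are pairwise disjoint, so 2 is the maximum.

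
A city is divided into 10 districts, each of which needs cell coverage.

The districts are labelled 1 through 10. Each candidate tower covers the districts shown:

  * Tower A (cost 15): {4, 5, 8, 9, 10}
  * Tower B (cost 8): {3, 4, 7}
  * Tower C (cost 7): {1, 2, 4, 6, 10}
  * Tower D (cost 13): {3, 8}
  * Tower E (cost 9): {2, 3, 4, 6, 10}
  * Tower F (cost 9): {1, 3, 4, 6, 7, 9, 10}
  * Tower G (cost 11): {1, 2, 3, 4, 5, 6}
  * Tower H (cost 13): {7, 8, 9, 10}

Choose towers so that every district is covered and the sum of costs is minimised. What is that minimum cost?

24

G, H together cover every district (G ∪ H = {1, 2, 3, 4, 5, 6, 7, 8, 9, 10}); total cost 11 + 13 = 24.
The greedy pick F, G, D costs 33; no covering selection beats 24.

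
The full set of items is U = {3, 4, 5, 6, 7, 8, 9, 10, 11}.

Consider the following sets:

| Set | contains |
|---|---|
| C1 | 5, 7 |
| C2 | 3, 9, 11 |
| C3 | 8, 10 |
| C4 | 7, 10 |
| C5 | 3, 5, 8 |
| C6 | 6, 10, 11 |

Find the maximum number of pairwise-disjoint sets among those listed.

C1, C2, C3 are pairwise disjoint (C1={5,7}; C2={3,9,11}; C3={8,10}).
Every remaining set overlaps one of these, and no 4 of the listed sets are pairwise disjoint, so 3 is the maximum.

3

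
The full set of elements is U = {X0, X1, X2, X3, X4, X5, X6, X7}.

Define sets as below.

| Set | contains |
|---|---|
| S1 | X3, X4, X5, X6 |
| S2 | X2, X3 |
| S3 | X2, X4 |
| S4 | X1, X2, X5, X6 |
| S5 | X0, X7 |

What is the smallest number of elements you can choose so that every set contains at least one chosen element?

Take H = {X2, X5, X7}. Each listed set contains at least one of these, so H is a hitting set of size 3.
No choice of 2 elements meets every set, so 3 is the minimum.

3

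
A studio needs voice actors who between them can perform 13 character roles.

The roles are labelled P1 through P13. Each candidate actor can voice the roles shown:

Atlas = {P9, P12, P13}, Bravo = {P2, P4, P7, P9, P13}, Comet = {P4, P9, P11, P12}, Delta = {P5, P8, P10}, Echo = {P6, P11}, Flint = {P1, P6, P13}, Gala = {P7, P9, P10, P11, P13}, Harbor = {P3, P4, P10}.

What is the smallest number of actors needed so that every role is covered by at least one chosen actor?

5

Bravo and Comet and Delta and Flint and Harbor together: Bravo ∪ Comet ∪ Delta ∪ Flint ∪ Harbor = {P1, P2, P3, P4, P5, P6, P7, P8, P9, P10, P11, P12, P13} — every role is covered.
No 4 of the 8 actors cover everything (all 70 combinations miss at least one role), so 5 is optimal.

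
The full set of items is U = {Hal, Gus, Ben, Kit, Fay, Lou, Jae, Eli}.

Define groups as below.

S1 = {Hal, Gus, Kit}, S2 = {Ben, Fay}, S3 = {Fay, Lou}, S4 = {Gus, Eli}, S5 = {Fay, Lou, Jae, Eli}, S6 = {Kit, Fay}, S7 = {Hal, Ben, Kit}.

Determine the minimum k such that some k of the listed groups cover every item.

Take {S1, S2, S5}. Their union is {Hal, Gus, Ben, Kit, Fay, Lou, Jae, Eli}, which is all 8 items.
Only S5 contains Jae, so S5 is forced; the remaining 4 items need at least 2 more groups (each remaining group adds at most 3) — so at least 3 groups are needed, and 3 is optimal.

3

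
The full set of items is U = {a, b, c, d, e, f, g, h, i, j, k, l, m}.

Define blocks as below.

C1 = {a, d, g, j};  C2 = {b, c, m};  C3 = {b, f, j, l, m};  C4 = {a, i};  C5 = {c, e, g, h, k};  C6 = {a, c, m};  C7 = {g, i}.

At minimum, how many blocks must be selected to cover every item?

4

Take {C1, C3, C5, C7}. Their union is {a, b, c, d, e, f, g, h, i, j, k, l, m}, which is all 13 items.
Only C1 contains d, so C1 is forced; the remaining 9 items need at least 3 more blocks (each remaining block adds at most 4) — so at least 4 blocks are needed, and 4 is optimal.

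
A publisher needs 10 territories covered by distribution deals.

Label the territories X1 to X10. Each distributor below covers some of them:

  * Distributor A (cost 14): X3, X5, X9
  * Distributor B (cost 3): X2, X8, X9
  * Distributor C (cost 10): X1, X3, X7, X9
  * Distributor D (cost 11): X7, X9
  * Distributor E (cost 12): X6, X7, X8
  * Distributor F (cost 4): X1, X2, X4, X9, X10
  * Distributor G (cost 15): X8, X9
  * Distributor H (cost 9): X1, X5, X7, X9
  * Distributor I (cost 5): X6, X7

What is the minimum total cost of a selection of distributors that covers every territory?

26

A, B, F, I together cover every territory (A ∪ B ∪ F ∪ I = {X1, X2, X3, X4, X5, X6, X7, X8, X9, X10}); total cost 14 + 3 + 4 + 5 = 26.
No covering selection has total cost below 26.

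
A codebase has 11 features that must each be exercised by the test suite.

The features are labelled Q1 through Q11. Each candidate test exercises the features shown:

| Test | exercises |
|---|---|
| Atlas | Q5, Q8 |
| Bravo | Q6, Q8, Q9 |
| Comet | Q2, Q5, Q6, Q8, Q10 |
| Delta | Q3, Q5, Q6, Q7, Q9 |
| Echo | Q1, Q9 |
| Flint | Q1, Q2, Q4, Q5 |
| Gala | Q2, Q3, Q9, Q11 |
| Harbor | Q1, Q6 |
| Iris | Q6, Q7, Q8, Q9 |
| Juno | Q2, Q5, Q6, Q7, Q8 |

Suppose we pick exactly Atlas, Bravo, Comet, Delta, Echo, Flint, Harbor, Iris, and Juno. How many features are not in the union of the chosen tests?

Union of Atlas, Bravo, Comet, Delta, Echo, Flint, Harbor, Iris, Juno = {Q1, Q2, Q3, Q4, Q5, Q6, Q7, Q8, Q9, Q10}.
Not covered: Q11 — 1 feature.

1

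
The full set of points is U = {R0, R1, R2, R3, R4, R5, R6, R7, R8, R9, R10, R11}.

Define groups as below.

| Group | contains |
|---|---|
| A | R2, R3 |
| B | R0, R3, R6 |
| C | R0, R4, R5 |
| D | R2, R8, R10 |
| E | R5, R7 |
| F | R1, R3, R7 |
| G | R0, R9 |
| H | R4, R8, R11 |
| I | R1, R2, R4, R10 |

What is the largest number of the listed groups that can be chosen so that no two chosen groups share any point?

4

A, E, G, H are pairwise disjoint (A={R2,R3}; E={R5,R7}; G={R0,R9}; H={R4,R8,R11}).
Every remaining group overlaps one of these, and no 5 of the listed groups are pairwise disjoint, so 4 is the maximum.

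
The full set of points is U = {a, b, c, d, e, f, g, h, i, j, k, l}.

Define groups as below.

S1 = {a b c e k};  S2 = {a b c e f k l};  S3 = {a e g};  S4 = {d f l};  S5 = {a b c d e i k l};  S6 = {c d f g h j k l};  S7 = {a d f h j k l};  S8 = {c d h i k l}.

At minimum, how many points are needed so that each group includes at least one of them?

2

The 2 points {e, l} hit every group.
The groups S1, S4 are pairwise disjoint, so any hitting set needs a separate point for each — at least 2. Hence 2 is optimal.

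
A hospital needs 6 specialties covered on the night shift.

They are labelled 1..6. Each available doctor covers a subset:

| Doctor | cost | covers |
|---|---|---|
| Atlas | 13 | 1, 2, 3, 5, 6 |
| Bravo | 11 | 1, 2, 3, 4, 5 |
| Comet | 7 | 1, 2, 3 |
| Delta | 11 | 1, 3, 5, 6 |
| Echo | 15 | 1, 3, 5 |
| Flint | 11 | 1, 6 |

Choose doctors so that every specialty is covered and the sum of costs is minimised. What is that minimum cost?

22

Bravo, Flint together cover every specialty (Bravo ∪ Flint = {1, 2, 3, 4, 5, 6}); total cost 11 + 11 = 22.
No covering selection has total cost below 22.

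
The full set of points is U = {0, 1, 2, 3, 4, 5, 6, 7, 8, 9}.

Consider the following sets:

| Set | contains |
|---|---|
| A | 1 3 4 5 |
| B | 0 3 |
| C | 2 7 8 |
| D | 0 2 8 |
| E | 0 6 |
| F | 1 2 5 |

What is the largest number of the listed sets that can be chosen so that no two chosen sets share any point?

A, C, E are pairwise disjoint (A={1,3,4,5}; C={2,7,8}; E={0,6}).
Every remaining set overlaps one of these, and no 4 of the listed sets are pairwise disjoint, so 3 is the maximum.

3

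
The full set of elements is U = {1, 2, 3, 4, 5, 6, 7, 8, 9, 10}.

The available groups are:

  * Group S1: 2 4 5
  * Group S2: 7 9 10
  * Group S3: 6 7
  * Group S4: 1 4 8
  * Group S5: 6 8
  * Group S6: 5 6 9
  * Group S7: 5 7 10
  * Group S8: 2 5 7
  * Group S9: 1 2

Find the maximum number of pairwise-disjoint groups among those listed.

S5, S7, S9 are pairwise disjoint (S5={6,8}; S7={5,7,10}; S9={1,2}).
Every remaining group overlaps one of these, and no 4 of the listed groups are pairwise disjoint, so 3 is the maximum.

3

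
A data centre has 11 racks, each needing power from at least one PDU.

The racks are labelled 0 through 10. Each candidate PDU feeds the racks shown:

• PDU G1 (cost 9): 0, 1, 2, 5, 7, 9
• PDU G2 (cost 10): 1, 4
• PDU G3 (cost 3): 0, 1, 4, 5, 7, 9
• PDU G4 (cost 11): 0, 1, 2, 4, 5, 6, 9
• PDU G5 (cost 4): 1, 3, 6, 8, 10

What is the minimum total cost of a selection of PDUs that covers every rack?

G1, G3, G5 together cover every rack (G1 ∪ G3 ∪ G5 = {0, 1, 2, 3, 4, 5, 6, 7, 8, 9, 10}); total cost 9 + 3 + 4 = 16.
No covering selection has total cost below 16.

16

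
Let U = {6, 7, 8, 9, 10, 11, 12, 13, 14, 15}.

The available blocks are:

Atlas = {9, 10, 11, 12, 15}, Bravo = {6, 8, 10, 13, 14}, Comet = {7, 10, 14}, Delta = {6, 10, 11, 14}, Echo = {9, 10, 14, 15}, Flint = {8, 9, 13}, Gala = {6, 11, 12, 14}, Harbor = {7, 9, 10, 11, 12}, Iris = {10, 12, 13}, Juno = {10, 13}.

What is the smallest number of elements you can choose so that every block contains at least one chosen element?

Take H = {9, 10, 14}. Each listed block contains at least one of these, so H is a hitting set of size 3.
No choice of 2 elements meets every block, so 3 is the minimum.

3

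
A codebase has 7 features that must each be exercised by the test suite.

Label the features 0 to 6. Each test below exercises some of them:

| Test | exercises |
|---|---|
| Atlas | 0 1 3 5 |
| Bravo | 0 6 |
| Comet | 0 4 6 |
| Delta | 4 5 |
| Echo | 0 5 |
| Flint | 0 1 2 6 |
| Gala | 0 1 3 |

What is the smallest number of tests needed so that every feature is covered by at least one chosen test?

3

Take {Delta, Flint, Gala}. Their union is {0, 1, 2, 3, 4, 5, 6}, which is all 7 features.
Only Flint contains 2, so Flint is forced; the remaining 3 features need at least 2 more tests (each remaining test adds at most 2) — so at least 3 tests are needed, and 3 is optimal.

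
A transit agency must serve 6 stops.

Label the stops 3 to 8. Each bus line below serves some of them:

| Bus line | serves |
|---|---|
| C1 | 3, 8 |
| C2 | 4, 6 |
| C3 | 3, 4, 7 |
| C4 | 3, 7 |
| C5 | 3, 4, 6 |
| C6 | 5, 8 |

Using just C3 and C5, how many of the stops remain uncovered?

Union of C3, C5 = {3, 4, 6, 7}.
Not covered: 5, 8 — 2 stops.

2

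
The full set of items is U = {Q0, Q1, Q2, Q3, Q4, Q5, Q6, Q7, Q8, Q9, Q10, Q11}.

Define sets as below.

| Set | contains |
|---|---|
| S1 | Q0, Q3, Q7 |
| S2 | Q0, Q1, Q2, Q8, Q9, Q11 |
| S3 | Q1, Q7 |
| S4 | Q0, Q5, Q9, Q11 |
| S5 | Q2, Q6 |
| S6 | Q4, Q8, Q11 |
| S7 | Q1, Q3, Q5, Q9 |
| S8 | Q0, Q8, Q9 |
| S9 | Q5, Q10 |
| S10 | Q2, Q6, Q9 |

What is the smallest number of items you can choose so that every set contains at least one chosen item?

Take H = {Q5, Q6, Q7, Q8}. Each listed set contains at least one of these, so H is a hitting set of size 4.
The sets S1, S5, S6, S9 are pairwise disjoint, so any hitting set needs a separate item for each — at least 4. Hence 4 is optimal.

4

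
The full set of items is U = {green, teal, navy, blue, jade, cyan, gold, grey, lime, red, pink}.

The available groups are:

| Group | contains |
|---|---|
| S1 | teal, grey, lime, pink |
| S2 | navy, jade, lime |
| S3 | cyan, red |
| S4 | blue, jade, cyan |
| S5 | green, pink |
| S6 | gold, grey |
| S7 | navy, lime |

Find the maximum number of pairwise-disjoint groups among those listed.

S2, S3, S5, S6 are pairwise disjoint (S2={navy,jade,lime}; S3={cyan,red}; S5={green,pink}; S6={gold,grey}).
Every remaining group overlaps one of these, and no 5 of the listed groups are pairwise disjoint, so 4 is the maximum.

4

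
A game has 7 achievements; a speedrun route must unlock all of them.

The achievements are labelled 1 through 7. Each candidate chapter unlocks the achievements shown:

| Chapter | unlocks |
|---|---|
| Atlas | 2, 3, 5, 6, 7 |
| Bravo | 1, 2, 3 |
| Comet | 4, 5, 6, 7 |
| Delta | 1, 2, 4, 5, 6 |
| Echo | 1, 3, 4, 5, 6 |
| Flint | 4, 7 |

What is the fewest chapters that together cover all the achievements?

Atlas and Echo together: Atlas ∪ Echo = {1, 2, 3, 4, 5, 6, 7} — every achievement is covered.
No single chapter has all 7 achievements (the largest, Atlas, has 5), so 2 is optimal.

2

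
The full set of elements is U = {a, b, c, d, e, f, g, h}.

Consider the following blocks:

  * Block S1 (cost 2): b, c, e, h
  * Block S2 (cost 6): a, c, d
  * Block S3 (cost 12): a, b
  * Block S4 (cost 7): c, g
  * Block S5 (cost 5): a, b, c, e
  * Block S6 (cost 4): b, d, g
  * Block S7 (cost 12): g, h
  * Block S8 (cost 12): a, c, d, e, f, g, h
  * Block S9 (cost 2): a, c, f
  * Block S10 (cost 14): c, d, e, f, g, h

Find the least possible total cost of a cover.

8

S1, S6, S9 together cover every element (S1 ∪ S6 ∪ S9 = {a, b, c, d, e, f, g, h}); total cost 2 + 4 + 2 = 8.
No covering selection has total cost below 8.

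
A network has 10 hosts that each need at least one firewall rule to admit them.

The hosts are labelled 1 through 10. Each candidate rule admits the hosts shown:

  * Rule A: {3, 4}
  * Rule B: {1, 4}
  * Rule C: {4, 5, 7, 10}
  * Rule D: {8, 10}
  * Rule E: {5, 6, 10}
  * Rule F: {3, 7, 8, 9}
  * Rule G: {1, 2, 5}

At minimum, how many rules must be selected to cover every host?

B and E and F and G together: B ∪ E ∪ F ∪ G = {1, 2, 3, 4, 5, 6, 7, 8, 9, 10} — every host is covered.
No 3 of the 7 rules cover everything (all 35 combinations miss at least one host), so 4 is optimal.

4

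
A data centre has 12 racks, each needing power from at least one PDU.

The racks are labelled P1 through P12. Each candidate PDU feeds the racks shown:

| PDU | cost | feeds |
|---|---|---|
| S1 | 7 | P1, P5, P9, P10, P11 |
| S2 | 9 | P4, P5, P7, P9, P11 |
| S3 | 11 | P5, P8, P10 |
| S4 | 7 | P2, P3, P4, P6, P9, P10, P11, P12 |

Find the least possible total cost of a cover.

34

S1, S2, S3, S4 together cover every rack (S1 ∪ S2 ∪ S3 ∪ S4 = {P1, P2, P3, P4, P5, P6, P7, P8, P9, P10, P11, P12}); total cost 7 + 9 + 11 + 7 = 34.
No covering selection has total cost below 34.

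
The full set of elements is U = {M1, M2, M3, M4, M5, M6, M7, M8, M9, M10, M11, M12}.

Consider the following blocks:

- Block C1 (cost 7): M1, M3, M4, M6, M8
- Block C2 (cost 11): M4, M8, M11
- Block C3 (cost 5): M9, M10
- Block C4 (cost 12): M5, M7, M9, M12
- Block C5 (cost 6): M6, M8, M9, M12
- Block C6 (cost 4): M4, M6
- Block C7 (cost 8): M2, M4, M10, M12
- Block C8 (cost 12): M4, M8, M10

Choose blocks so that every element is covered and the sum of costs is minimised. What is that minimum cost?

C1, C2, C4, C7 together cover every element (C1 ∪ C2 ∪ C4 ∪ C7 = {M1, M2, M3, M4, M5, M6, M7, M8, M9, M10, M11, M12}); total cost 7 + 11 + 12 + 8 = 38.
The greedy pick C1, C3, C4, C7, C2 costs 43; no covering selection beats 38.

38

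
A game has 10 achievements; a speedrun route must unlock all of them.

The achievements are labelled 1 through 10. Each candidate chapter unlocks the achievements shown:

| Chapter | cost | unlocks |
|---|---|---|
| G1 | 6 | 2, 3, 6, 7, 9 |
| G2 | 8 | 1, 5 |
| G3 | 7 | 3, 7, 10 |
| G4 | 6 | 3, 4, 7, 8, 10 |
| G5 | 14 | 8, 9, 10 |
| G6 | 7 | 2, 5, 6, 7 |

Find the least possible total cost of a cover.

20

G1, G2, G4 together cover every achievement (G1 ∪ G2 ∪ G4 = {1, 2, 3, 4, 5, 6, 7, 8, 9, 10}); total cost 6 + 8 + 6 = 20.
No covering selection has total cost below 20.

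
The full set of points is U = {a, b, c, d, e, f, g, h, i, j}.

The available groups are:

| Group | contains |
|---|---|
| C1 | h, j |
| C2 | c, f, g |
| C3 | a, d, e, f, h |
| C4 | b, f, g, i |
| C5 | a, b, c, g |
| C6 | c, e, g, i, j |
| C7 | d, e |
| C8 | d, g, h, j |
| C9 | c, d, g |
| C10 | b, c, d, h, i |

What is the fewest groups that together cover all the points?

C3 and C8 and C10 together: C3 ∪ C8 ∪ C10 = {a, b, c, d, e, f, g, h, i, j} — every point is covered.
No 2 of the 10 groups cover everything (all 45 combinations miss at least one point), so 3 is optimal.

3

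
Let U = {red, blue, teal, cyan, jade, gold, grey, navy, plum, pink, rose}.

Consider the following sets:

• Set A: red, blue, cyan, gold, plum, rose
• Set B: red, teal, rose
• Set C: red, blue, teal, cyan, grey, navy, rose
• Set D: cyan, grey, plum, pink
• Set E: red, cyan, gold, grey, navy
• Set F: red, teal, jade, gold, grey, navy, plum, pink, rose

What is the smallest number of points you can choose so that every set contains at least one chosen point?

2

Take H = {red, grey}. Each listed set contains at least one of these, so H is a hitting set of size 2.
The sets B, D are pairwise disjoint, so any hitting set needs a separate point for each — at least 2. Hence 2 is optimal.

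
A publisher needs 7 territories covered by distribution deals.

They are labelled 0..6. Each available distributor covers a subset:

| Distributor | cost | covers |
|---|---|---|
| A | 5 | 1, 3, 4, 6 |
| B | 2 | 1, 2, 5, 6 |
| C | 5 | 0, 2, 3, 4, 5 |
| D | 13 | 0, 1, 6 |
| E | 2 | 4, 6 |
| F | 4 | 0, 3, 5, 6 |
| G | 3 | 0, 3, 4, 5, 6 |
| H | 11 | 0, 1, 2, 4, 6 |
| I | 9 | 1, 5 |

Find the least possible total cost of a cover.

5

B, G together cover every territory (B ∪ G = {0, 1, 2, 3, 4, 5, 6}); total cost 2 + 3 = 5.
No covering selection has total cost below 5.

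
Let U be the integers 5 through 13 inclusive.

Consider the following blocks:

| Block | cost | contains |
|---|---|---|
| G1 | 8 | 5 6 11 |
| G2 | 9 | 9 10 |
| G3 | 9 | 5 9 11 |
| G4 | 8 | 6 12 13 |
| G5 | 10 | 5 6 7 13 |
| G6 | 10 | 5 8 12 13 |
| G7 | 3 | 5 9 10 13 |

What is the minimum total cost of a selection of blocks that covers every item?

G1, G5, G6, G7 together cover every item (G1 ∪ G5 ∪ G6 ∪ G7 = {5, 6, 7, 8, 9, 10, 11, 12, 13}); total cost 8 + 10 + 10 + 3 = 31.
No covering selection has total cost below 31.

31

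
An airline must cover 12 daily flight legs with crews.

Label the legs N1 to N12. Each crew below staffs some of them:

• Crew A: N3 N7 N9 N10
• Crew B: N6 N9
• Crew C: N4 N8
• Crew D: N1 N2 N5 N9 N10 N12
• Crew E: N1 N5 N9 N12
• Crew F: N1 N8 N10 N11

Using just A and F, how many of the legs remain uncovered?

5

Union of A, F = {N1, N3, N7, N8, N9, N10, N11}.
Not covered: N2, N4, N5, N6, N12 — 5 legs.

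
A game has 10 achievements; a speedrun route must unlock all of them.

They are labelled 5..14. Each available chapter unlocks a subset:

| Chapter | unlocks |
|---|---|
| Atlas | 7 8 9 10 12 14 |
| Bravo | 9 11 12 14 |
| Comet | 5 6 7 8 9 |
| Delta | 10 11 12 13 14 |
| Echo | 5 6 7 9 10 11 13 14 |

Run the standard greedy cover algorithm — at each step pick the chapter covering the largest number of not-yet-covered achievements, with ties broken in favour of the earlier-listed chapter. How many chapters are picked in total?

2

Greedy: pick Echo (covers 8 new) → pick Atlas (covers 2 new). Total picks: 2.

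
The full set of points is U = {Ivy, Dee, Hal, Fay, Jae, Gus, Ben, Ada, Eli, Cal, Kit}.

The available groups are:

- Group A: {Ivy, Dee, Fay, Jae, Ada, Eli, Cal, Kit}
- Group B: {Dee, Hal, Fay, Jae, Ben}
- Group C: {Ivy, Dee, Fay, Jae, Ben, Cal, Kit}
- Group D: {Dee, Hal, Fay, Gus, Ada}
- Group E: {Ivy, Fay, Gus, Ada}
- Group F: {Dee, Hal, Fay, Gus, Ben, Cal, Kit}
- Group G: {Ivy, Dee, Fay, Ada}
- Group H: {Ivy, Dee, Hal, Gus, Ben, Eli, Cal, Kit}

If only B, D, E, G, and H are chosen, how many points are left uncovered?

Union of B, D, E, G, H = {Ivy, Dee, Hal, Fay, Jae, Gus, Ben, Ada, Eli, Cal, Kit} — that's every point, so 0 are uncovered.

0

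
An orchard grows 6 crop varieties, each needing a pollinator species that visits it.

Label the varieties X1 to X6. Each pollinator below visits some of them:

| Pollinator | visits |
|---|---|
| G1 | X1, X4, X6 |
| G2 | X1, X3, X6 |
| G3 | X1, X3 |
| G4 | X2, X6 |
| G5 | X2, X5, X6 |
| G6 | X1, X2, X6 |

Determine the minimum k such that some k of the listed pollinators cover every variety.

3

G1 and G2 and G5 together: G1 ∪ G2 ∪ G5 = {X1, X2, X3, X4, X5, X6} — every variety is covered.
Only G1 contains X4, so G1 is forced; the remaining 3 varieties need at least 2 more pollinators (each remaining pollinator adds at most 2) — so at least 3 pollinators are needed, and 3 is optimal.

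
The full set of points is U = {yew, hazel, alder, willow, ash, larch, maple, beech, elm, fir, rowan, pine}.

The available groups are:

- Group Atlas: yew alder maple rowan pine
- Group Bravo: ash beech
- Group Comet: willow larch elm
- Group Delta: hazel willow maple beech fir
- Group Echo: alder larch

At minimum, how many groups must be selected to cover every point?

4

Atlas and Bravo and Comet and Delta together: Atlas ∪ Bravo ∪ Comet ∪ Delta = {yew, hazel, alder, willow, ash, larch, maple, beech, elm, fir, rowan, pine} — every point is covered.
No 3 of the 5 groups cover everything (all 10 combinations miss at least one point), so 4 is optimal.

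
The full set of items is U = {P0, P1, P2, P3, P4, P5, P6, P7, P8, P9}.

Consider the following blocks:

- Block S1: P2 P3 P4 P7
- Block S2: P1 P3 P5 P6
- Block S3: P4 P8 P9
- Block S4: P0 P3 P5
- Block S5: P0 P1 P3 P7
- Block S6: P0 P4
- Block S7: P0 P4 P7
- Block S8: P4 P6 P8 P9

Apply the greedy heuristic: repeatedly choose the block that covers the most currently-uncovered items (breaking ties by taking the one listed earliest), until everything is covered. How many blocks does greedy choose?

Greedy: pick S1 (covers 4 new) → pick S2 (covers 3 new) → pick S3 (covers 2 new) → pick S4 (covers 1 new). Total picks: 4.

4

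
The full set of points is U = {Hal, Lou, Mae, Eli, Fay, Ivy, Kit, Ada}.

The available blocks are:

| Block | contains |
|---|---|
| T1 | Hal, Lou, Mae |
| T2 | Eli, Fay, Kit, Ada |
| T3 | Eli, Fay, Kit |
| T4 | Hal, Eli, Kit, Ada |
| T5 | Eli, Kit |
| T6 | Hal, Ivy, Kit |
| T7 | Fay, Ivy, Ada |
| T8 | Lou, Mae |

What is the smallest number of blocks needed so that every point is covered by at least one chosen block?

T4, T7, and T8 cover everything between them: the union {Hal, Lou, Mae, Eli, Fay, Ivy, Kit, Ada} is all of U.
No 2 of the 8 blocks cover everything (all 28 combinations miss at least one point), so 3 is optimal.

3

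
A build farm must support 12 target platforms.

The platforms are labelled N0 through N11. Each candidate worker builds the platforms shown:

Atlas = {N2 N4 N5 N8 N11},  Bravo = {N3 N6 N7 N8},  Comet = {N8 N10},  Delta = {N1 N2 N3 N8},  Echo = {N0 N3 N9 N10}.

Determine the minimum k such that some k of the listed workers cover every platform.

Atlas and Bravo and Delta and Echo together: Atlas ∪ Bravo ∪ Delta ∪ Echo = {N0, N1, N2, N3, N4, N5, N6, N7, N8, N9, N10, N11} — every platform is covered.
Only Delta contains N1, so Delta is forced; the remaining 8 platforms need at least 3 more workers (each remaining worker adds at most 3) — so at least 4 workers are needed, and 4 is optimal.

4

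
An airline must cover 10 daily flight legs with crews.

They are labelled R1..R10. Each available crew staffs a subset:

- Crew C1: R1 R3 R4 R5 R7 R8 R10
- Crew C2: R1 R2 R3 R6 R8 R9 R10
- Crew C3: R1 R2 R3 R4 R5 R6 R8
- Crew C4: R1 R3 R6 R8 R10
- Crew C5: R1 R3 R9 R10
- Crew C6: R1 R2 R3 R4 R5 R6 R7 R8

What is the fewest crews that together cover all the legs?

2

C5 and C6 together: C5 ∪ C6 = {R1, R2, R3, R4, R5, R6, R7, R8, R9, R10} — every leg is covered.
No single crew has all 10 legs (the largest, C6, has 8), so 2 is optimal.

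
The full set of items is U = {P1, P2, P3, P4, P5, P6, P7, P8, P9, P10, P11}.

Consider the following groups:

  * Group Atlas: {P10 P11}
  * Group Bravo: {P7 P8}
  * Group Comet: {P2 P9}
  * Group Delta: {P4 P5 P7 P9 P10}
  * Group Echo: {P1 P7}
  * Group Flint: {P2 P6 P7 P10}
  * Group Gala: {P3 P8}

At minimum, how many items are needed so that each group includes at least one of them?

H = {P1, P8, P9, P10} meets every group (each contains at least one member of H), and |H| = 4.
The groups Atlas, Comet, Echo, Gala are pairwise disjoint, so any hitting set needs a separate item for each — at least 4. Hence 4 is optimal.

4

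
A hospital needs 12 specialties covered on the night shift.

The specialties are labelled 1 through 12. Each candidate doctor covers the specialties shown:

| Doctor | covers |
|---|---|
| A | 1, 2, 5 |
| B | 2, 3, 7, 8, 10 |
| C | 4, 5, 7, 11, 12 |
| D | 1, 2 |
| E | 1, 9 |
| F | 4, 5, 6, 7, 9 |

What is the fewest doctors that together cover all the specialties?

4

B and C and D and F together: B ∪ C ∪ D ∪ F = {1, 2, 3, 4, 5, 6, 7, 8, 9, 10, 11, 12} — every specialty is covered.
No 3 of the 6 doctors cover everything (all 20 combinations miss at least one specialty), so 4 is optimal.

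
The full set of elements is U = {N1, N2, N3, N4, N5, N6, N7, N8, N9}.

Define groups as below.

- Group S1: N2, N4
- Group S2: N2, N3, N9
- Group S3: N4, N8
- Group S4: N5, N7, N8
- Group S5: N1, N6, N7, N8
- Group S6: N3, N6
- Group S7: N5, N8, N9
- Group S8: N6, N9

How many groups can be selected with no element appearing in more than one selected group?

S1, S6, S7 are pairwise disjoint (S1={N2,N4}; S6={N3,N6}; S7={N5,N8,N9}).
Every remaining group overlaps one of these, and no 4 of the listed groups are pairwise disjoint, so 3 is the maximum.

3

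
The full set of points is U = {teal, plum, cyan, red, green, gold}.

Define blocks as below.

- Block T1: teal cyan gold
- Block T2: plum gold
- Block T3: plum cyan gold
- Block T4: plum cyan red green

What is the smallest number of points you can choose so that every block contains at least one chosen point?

2

The 2 points {teal, plum} hit every block.
No single point lies in every block, so at least 2 are needed and 2 is optimal.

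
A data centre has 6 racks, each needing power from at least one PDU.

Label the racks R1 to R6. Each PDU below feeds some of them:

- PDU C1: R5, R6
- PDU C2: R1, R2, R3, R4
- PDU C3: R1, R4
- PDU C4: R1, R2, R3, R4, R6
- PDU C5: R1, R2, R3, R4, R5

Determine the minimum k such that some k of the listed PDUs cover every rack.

Take {C1, C5}. Their union is {R1, R2, R3, R4, R5, R6}, which is all 6 racks.
No single PDU has all 6 racks (the largest, C4, has 5), so 2 is optimal.

2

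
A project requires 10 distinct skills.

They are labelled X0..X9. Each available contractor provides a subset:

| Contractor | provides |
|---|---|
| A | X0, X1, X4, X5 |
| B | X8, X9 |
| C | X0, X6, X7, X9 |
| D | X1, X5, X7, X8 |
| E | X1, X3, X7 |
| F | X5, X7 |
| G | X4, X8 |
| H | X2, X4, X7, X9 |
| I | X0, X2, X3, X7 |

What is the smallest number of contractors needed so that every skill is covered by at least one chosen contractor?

4

C and D and H and I together: C ∪ D ∪ H ∪ I = {X0, X1, X2, X3, X4, X5, X6, X7, X8, X9} — every skill is covered.
No 3 of the 9 contractors cover everything (all 84 combinations miss at least one skill), so 4 is optimal.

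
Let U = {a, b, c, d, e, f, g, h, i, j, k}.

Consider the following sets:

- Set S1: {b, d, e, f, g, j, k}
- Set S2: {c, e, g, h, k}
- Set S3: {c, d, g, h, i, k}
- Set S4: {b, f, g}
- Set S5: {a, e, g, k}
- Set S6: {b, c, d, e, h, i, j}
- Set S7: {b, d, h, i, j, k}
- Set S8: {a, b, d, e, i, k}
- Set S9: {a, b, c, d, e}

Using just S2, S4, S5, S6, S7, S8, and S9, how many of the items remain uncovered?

0

Union of S2, S4, S5, S6, S7, S8, S9 = {a, b, c, d, e, f, g, h, i, j, k} — that's every item, so 0 are uncovered.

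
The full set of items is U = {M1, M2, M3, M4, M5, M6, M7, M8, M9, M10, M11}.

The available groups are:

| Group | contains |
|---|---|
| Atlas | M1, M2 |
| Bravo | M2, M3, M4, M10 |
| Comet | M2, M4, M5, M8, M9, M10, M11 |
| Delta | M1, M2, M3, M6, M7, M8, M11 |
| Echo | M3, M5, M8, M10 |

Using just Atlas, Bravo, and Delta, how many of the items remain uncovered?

2

Union of Atlas, Bravo, Delta = {M1, M2, M3, M4, M6, M7, M8, M10, M11}.
Not covered: M5, M9 — 2 items.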